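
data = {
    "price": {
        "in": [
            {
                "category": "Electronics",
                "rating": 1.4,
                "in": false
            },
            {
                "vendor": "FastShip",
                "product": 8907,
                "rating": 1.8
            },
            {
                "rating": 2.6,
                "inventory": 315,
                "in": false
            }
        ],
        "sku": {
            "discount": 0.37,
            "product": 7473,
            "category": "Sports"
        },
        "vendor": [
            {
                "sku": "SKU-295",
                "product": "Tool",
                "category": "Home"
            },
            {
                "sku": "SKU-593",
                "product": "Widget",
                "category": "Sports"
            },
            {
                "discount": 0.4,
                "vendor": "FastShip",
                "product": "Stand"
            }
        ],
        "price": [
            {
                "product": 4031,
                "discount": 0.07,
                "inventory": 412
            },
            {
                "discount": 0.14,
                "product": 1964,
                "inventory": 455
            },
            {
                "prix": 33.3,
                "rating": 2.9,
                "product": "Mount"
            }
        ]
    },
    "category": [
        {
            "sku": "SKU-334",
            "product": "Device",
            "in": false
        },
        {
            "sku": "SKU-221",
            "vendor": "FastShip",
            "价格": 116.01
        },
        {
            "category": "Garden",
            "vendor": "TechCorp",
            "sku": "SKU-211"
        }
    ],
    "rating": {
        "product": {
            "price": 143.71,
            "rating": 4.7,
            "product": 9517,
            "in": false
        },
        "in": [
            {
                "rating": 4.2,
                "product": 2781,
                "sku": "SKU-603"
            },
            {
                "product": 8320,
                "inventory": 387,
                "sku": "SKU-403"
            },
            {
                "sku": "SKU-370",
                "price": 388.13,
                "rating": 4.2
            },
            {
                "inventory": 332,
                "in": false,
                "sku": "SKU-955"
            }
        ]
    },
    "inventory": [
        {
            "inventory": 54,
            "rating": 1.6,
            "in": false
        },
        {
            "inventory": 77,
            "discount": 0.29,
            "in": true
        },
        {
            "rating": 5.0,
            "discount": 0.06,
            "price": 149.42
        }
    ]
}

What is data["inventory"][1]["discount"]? 0.29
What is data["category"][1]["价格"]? 116.01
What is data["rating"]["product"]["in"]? False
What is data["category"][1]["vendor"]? "FastShip"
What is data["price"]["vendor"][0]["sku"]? "SKU-295"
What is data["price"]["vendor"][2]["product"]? "Stand"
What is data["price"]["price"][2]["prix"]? 33.3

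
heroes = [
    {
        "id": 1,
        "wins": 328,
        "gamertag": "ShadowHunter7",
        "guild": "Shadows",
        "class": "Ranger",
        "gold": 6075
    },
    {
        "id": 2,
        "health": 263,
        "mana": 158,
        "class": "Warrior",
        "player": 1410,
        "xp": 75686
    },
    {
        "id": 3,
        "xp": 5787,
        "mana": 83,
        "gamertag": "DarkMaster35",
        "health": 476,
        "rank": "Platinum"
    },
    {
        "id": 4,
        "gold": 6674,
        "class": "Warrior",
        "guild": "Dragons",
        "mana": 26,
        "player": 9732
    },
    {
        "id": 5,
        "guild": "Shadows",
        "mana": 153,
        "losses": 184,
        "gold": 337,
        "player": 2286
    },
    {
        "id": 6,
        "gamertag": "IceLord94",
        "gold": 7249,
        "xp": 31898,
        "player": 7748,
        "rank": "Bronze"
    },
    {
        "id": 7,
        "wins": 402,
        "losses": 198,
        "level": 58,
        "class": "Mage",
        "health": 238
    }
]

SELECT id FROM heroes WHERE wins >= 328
[1, 7]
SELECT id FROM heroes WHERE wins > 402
[]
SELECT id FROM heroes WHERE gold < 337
[]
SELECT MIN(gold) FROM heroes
337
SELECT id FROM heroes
[1, 2, 3, 4, 5, 6, 7]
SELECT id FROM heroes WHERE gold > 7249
[]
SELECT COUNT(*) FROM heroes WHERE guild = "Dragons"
1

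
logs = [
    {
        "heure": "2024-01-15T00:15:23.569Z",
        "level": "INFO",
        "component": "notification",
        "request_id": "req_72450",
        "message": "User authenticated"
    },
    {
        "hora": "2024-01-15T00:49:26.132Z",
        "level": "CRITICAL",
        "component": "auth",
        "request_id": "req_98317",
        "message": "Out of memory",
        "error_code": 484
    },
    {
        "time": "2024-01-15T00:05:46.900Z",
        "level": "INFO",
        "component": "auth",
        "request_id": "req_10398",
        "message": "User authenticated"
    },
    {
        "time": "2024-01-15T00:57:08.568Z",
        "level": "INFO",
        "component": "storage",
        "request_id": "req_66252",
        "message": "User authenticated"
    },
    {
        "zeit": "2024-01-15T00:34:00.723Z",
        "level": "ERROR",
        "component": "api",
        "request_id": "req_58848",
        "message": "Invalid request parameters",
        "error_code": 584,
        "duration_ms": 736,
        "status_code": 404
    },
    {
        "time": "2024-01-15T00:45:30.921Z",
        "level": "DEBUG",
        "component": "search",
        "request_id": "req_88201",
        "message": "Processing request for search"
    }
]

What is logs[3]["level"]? "INFO"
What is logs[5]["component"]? "search"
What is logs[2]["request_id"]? "req_10398"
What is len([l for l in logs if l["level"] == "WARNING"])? 0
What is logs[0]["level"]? "INFO"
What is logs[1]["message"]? "Out of memory"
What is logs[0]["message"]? "User authenticated"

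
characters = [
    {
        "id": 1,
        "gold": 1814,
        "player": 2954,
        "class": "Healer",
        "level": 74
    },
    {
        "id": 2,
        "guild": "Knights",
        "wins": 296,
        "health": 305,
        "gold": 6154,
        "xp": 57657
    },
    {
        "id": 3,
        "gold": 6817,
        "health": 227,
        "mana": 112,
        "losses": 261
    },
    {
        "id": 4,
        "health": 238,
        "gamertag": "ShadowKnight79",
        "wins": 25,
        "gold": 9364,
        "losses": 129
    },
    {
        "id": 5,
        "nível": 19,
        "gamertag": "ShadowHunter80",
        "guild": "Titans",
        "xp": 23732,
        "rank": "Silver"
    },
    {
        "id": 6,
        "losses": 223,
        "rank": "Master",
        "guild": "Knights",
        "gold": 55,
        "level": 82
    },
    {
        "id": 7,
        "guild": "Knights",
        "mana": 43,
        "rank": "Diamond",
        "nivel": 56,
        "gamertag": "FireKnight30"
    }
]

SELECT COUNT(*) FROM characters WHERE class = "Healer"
1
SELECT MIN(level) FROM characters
74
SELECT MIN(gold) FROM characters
55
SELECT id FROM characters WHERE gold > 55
[1, 2, 3, 4]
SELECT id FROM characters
[1, 2, 3, 4, 5, 6, 7]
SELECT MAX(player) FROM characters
2954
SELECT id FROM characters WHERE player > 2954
[]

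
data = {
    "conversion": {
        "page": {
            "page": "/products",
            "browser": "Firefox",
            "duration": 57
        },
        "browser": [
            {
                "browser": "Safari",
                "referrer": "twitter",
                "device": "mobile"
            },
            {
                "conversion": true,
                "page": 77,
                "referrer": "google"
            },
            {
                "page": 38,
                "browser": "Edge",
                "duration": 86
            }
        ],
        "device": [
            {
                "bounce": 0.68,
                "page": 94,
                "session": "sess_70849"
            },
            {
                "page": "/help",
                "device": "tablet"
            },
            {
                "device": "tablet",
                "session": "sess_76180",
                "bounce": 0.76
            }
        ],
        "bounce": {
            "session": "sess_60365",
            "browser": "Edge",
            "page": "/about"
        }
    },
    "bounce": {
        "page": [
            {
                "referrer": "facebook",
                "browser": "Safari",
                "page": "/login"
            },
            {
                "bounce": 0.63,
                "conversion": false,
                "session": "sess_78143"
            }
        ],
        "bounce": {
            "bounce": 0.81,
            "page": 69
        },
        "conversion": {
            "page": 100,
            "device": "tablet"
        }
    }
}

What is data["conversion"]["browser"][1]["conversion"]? True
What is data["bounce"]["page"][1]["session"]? "sess_78143"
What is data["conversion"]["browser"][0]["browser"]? "Safari"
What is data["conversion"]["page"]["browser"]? "Firefox"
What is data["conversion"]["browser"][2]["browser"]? "Edge"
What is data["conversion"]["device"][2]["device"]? "tablet"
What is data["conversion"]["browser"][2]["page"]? 38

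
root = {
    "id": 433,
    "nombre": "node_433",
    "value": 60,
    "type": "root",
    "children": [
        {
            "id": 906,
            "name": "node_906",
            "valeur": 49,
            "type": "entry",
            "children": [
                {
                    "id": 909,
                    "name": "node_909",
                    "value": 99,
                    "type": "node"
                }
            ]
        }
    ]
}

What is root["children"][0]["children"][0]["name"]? "node_909"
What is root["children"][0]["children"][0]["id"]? 909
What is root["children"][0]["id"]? 906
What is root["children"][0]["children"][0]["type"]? "node"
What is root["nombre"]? "node_433"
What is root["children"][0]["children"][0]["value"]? 99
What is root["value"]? 60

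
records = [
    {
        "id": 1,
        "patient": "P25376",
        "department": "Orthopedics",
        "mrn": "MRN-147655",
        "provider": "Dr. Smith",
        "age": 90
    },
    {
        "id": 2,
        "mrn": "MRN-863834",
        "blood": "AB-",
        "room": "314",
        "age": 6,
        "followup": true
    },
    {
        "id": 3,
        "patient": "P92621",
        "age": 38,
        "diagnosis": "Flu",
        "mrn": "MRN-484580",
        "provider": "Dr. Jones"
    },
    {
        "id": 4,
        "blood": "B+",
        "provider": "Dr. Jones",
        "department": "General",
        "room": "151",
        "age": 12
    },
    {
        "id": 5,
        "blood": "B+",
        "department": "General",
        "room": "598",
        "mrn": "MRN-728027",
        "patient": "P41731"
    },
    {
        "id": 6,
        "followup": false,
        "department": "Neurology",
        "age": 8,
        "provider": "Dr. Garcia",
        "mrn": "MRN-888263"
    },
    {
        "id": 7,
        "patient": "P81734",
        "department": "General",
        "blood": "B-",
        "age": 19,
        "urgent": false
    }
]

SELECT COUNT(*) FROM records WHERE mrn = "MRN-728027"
1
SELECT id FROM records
[1, 2, 3, 4, 5, 6, 7]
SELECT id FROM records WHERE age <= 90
[1, 2, 3, 4, 6, 7]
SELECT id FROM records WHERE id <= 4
[1, 2, 3, 4]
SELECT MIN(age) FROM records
6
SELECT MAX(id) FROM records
7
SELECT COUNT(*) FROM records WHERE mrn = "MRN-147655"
1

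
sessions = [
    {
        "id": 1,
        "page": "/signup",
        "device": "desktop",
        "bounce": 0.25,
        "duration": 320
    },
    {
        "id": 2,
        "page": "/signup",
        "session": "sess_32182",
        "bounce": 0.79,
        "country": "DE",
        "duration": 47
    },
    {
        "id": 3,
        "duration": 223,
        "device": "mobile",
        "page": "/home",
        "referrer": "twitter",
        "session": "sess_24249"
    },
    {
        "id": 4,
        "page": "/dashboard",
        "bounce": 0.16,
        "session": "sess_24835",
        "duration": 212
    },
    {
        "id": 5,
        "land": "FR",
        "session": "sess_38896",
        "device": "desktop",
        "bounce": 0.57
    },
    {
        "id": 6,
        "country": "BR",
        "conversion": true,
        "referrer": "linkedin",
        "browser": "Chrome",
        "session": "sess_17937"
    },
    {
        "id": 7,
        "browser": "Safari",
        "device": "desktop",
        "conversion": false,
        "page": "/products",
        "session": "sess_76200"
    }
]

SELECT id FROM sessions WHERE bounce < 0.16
[]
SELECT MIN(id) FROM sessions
1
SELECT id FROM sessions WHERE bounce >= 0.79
[2]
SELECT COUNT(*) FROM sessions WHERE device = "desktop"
3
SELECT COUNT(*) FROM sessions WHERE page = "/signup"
2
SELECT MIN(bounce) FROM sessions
0.16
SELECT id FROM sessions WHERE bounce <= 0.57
[1, 4, 5]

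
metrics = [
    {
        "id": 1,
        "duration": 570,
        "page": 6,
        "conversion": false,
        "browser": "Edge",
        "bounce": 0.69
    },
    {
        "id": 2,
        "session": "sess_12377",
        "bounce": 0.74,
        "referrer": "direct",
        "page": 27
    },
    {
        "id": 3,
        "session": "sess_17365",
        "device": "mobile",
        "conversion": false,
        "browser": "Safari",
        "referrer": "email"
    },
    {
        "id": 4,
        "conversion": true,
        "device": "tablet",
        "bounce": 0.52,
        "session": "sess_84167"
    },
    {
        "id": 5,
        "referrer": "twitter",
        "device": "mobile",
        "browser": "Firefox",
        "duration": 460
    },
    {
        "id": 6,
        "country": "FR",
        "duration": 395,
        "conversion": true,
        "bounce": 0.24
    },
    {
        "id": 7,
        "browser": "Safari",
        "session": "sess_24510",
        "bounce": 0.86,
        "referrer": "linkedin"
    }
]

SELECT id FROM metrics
[1, 2, 3, 4, 5, 6, 7]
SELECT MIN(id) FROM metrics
1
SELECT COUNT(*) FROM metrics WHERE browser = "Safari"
2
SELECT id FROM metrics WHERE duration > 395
[1, 5]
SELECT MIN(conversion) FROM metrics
False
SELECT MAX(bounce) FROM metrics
0.86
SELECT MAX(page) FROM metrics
27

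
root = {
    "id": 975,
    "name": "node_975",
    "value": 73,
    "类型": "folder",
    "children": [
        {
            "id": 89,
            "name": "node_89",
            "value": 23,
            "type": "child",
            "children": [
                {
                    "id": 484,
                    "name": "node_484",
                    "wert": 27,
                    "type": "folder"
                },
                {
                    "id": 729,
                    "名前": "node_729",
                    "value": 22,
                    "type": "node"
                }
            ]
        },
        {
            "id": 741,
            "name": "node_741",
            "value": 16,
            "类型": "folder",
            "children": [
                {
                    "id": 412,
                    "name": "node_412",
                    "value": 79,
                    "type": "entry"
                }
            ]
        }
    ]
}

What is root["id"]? 975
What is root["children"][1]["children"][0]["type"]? "entry"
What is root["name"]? "node_975"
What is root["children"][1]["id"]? 741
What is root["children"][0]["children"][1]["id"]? 729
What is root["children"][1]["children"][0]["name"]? "node_412"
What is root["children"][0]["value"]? 23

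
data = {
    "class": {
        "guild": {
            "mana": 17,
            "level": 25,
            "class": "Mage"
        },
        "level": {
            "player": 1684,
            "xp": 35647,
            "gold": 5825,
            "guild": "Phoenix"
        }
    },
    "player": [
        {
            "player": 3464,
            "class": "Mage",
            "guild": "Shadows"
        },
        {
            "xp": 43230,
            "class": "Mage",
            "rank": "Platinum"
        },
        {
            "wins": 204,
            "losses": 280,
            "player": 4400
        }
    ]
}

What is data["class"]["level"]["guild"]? "Phoenix"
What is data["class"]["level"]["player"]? 1684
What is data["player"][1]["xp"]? 43230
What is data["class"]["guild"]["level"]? 25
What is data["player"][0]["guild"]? "Shadows"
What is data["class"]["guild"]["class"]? "Mage"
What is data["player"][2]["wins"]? 204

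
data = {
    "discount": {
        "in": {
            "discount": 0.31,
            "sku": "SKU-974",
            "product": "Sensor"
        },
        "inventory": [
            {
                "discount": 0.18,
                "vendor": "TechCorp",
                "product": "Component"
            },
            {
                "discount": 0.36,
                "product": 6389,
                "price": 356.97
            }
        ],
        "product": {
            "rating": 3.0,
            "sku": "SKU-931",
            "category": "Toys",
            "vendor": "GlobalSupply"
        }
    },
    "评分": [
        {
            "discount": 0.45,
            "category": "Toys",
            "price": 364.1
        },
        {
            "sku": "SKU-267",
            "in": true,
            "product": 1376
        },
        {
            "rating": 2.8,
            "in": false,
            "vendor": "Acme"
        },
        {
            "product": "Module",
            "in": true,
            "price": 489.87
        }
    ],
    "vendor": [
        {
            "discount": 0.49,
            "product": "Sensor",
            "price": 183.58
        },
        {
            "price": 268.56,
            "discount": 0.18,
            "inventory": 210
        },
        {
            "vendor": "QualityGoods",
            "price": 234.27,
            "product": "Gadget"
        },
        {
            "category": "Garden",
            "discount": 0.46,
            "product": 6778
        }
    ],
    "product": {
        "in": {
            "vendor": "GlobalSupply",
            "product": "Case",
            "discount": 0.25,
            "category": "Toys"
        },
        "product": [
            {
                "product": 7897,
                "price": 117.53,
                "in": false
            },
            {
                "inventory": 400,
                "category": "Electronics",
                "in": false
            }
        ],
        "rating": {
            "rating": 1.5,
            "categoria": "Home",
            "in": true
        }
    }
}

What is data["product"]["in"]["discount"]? 0.25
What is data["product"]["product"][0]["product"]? 7897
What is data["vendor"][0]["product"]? "Sensor"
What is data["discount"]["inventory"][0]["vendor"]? "TechCorp"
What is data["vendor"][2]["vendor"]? "QualityGoods"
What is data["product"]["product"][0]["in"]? False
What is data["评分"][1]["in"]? True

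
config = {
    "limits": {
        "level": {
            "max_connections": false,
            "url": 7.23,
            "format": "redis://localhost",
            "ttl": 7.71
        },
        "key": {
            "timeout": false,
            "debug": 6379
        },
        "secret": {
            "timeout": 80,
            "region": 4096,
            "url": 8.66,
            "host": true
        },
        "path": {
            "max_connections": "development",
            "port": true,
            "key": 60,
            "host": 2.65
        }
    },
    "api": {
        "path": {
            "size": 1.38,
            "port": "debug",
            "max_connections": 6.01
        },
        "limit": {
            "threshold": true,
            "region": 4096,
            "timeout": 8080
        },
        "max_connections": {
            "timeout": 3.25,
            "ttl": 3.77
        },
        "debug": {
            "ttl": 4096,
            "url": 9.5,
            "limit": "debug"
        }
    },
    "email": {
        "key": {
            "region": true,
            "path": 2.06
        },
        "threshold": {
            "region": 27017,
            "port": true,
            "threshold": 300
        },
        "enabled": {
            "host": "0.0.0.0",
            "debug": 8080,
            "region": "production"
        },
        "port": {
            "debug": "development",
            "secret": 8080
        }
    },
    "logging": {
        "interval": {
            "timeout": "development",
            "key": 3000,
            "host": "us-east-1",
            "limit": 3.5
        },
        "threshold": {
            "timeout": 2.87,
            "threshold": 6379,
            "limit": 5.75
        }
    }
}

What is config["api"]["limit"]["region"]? 4096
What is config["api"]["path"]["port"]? "debug"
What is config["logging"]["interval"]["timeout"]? "development"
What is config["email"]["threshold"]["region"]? 27017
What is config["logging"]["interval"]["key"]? 3000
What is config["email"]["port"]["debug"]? "development"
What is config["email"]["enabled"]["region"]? "production"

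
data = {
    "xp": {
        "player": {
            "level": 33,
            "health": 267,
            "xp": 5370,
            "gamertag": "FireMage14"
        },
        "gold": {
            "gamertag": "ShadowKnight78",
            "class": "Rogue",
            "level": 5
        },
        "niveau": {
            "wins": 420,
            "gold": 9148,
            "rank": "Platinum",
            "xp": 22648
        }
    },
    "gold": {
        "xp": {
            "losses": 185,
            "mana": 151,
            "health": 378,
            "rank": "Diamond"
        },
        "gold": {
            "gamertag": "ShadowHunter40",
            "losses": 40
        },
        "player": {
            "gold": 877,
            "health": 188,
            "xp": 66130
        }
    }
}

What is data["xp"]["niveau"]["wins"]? 420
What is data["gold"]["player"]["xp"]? 66130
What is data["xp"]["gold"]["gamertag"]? "ShadowKnight78"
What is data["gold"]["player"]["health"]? 188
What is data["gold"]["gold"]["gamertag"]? "ShadowHunter40"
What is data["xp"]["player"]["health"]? 267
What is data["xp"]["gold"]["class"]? "Rogue"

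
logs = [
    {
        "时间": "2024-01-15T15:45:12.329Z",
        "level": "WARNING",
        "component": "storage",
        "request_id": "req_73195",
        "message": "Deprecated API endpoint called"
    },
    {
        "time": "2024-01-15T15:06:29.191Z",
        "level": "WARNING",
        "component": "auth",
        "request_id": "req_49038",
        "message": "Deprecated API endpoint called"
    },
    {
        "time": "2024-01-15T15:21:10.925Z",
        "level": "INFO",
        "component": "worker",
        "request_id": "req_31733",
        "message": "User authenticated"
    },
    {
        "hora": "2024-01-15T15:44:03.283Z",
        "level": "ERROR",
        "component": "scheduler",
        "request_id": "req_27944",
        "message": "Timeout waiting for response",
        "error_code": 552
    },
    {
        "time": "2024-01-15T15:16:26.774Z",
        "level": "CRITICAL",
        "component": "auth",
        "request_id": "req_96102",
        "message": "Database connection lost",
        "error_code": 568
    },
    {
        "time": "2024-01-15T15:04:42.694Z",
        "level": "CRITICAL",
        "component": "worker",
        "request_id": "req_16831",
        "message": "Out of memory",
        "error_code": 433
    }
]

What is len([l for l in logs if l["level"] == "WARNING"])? 2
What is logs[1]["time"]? "2024-01-15T15:06:29.191Z"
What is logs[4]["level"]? "CRITICAL"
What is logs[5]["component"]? "worker"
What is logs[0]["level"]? "WARNING"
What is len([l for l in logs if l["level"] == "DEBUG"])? 0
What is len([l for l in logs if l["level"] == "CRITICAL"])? 2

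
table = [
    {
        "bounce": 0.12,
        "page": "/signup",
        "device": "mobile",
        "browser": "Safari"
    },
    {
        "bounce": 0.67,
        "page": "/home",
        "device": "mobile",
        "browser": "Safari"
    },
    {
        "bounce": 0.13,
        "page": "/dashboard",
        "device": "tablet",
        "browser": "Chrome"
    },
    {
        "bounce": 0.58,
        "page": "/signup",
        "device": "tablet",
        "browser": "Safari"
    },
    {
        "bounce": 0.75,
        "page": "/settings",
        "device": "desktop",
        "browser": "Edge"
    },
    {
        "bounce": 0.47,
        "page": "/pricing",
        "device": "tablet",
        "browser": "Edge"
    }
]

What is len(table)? 6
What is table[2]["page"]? "/dashboard"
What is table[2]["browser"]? "Chrome"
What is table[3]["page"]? "/signup"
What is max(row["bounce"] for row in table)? 0.75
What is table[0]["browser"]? "Safari"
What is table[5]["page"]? "/pricing"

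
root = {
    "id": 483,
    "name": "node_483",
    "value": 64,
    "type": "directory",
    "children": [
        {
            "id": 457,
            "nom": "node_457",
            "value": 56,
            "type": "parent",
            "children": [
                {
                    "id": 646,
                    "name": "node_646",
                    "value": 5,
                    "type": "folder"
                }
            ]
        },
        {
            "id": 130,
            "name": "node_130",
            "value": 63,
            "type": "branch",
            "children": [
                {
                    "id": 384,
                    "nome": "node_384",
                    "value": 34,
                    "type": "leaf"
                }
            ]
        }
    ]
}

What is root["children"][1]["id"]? 130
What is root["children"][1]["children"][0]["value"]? 34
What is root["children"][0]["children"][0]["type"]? "folder"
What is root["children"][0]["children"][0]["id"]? 646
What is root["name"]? "node_483"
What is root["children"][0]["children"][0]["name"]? "node_646"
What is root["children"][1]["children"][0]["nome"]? "node_384"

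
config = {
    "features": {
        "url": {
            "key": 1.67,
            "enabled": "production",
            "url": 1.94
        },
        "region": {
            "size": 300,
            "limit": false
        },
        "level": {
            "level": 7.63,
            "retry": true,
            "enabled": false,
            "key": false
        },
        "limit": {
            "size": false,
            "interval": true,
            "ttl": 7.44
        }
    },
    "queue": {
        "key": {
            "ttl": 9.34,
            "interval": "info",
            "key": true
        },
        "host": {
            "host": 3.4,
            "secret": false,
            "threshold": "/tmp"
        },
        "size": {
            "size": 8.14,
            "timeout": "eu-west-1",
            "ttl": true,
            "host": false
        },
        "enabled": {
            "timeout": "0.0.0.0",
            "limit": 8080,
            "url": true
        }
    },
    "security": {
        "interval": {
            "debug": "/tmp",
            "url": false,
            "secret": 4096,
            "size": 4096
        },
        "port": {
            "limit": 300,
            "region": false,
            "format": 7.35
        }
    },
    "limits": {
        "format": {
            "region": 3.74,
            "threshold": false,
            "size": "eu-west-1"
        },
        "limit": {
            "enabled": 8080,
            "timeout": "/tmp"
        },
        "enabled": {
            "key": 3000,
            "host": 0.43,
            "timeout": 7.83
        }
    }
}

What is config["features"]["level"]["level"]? 7.63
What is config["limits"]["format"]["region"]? 3.74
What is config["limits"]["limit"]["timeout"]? "/tmp"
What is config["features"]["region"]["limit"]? False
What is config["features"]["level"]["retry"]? True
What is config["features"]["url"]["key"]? 1.67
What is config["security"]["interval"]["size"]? 4096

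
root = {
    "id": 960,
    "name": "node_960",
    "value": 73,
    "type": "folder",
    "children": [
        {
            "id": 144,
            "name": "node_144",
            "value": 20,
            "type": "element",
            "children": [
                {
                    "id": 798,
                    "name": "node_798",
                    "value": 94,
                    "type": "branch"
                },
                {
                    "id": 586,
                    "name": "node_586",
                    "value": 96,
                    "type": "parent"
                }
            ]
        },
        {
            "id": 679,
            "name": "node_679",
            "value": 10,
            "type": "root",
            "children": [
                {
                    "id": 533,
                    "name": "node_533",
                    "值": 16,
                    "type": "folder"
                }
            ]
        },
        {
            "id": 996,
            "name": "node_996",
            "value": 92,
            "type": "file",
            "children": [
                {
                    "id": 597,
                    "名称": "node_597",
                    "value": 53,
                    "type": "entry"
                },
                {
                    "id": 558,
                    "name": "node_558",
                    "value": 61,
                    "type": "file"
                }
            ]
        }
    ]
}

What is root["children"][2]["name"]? "node_996"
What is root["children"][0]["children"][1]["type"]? "parent"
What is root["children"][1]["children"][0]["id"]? 533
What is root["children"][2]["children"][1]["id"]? 558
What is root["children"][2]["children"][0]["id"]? 597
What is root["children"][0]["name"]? "node_144"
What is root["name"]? "node_960"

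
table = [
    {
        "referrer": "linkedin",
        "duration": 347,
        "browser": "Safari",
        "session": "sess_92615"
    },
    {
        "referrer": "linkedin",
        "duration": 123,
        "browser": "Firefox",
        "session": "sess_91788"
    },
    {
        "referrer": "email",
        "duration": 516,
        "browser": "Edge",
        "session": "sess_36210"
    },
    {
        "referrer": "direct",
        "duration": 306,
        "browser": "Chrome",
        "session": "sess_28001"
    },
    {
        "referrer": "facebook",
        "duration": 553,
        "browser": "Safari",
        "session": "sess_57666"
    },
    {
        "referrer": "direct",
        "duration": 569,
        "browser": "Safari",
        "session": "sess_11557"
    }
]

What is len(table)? 6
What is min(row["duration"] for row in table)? 123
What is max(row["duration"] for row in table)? 569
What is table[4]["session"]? "sess_57666"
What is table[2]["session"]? "sess_36210"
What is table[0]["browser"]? "Safari"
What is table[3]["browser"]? "Chrome"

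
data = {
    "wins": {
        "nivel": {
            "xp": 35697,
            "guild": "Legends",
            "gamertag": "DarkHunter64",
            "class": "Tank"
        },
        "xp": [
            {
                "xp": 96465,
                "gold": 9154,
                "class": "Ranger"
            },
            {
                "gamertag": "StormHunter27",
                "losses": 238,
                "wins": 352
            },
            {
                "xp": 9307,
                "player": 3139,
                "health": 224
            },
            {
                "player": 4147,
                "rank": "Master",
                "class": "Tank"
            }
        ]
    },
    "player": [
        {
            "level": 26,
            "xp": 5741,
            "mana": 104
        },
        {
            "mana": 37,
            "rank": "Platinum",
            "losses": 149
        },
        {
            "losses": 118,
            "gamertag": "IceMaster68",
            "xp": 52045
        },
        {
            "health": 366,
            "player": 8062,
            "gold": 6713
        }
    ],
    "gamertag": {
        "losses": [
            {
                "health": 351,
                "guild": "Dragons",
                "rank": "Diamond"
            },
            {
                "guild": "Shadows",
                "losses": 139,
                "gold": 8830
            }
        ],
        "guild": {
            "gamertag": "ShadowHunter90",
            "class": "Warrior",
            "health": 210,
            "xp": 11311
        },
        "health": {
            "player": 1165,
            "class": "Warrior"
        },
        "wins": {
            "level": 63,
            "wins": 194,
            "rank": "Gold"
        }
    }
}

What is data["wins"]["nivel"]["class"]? "Tank"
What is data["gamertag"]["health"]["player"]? 1165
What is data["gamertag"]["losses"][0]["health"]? 351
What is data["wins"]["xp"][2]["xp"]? 9307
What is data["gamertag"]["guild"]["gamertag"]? "ShadowHunter90"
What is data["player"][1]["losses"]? 149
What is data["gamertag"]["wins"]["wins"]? 194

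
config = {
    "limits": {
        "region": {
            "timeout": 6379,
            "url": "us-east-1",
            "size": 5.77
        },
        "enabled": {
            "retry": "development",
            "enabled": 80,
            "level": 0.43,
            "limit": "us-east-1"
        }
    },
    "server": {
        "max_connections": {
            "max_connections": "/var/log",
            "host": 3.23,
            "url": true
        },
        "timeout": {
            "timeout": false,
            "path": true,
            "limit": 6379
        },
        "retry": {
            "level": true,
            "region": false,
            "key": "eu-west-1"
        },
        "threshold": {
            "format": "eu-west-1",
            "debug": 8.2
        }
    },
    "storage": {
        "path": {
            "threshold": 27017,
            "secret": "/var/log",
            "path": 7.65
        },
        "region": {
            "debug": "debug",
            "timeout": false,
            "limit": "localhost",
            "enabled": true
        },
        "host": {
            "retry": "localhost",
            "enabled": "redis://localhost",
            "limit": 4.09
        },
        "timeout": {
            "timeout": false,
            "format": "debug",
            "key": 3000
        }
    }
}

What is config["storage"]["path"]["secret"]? "/var/log"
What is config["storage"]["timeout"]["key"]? 3000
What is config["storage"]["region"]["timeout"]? False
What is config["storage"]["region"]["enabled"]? True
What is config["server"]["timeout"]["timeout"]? False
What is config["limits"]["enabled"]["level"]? 0.43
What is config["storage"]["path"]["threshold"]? 27017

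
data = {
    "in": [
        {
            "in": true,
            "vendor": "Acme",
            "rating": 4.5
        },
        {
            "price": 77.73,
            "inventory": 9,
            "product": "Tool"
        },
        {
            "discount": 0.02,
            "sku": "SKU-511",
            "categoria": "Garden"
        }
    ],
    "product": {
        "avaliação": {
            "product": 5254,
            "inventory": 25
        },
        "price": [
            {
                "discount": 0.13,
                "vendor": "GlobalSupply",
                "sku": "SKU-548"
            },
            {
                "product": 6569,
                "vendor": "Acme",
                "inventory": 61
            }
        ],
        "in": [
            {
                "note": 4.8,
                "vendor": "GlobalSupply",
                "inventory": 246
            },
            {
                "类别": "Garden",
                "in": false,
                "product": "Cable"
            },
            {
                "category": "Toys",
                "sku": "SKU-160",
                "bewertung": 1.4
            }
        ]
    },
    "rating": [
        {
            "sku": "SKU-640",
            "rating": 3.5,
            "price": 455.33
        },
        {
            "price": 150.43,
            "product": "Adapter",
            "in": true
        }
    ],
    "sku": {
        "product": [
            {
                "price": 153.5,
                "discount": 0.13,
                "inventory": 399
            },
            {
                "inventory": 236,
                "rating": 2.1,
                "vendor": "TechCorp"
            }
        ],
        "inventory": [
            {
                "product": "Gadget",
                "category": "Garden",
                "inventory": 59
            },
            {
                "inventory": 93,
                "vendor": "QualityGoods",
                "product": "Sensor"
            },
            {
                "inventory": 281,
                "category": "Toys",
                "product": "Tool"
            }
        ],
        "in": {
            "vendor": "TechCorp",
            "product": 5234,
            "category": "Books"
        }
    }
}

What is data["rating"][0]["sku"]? "SKU-640"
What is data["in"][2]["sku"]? "SKU-511"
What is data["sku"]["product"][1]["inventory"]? 236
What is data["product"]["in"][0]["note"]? 4.8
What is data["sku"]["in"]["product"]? 5234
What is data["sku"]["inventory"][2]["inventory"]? 281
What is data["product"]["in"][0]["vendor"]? "GlobalSupply"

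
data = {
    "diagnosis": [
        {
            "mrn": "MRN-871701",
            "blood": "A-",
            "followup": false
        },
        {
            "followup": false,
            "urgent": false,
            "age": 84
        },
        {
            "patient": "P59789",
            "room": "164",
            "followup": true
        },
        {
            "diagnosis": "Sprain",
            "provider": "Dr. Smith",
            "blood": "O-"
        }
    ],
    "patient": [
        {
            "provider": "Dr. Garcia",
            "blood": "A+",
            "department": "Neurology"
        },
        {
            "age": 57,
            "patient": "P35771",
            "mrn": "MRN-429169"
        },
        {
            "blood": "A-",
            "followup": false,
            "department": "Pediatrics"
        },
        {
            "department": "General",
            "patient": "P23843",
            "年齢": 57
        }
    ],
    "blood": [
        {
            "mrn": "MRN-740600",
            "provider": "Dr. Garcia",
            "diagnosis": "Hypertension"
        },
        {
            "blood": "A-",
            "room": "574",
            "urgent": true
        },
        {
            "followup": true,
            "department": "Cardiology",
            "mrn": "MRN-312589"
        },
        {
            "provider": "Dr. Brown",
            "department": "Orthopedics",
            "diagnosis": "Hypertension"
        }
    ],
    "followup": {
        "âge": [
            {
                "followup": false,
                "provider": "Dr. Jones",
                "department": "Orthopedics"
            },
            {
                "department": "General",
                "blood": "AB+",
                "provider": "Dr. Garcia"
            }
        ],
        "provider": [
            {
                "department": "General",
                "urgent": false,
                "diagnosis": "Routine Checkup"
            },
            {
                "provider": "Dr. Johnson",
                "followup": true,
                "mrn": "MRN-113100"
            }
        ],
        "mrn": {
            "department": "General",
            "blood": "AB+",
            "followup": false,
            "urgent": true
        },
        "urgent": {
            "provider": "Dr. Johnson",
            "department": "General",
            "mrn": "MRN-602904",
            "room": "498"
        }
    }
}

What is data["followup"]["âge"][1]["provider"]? "Dr. Garcia"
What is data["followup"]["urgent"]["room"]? "498"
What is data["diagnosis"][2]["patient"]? "P59789"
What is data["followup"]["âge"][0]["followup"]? False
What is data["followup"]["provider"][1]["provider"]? "Dr. Johnson"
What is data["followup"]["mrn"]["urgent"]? True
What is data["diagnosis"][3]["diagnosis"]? "Sprain"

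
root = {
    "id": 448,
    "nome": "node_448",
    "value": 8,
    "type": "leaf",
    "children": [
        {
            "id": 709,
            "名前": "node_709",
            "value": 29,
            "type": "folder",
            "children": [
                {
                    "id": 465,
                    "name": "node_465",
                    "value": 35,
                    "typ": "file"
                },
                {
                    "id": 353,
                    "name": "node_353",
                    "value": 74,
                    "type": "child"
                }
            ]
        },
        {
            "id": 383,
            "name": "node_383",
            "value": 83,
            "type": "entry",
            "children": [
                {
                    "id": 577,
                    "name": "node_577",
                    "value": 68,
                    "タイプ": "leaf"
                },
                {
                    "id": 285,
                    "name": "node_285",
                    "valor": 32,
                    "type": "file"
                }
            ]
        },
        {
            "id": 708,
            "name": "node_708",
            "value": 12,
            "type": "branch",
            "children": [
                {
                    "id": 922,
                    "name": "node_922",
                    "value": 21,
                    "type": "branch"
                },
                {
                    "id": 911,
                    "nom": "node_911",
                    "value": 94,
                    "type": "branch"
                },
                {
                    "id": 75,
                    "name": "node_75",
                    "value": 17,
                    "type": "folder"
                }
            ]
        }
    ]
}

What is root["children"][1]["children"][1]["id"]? 285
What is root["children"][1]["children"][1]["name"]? "node_285"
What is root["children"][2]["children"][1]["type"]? "branch"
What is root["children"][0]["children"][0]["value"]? 35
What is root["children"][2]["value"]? 12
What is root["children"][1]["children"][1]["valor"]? 32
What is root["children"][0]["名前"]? "node_709"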